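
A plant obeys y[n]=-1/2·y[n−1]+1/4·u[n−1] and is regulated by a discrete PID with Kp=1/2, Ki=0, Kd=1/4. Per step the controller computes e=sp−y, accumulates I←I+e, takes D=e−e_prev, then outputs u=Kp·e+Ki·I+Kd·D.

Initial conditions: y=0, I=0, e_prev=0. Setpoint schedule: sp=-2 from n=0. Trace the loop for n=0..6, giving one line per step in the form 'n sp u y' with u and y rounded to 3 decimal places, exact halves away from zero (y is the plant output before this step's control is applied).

(exact arithmetic carried between steps; '≈' marks a value shown rounded to 6 d.p. or computed from one; I and e_prev carry over from the previous line; the table rounds u and y to 3 d.p., halves away from zero)
n=0: y=0, sp=-2, e=sp−y=-2; I=-2, D=e−e_prev=-2; u=1/2·(-2)+0·(-2)+1/4·(-2)=-1.5; next y=-1/2·0+1/4·(-1.5)=-0.375
n=1: y=-0.375, sp=-2, e=sp−y=-1.625; I=-3.625, D=e−e_prev=0.375; u=1/2·(-1.625)+0·(-3.625)+1/4·0.375=-0.71875; next y=-1/2·(-0.375)+1/4·(-0.71875)≈0.007813
n=2: y≈0.007813, sp=-2, e=sp−y≈-2.007813; I≈-5.632813, D=e−e_prev≈-0.382813; u=1/2·(-2.007813)+0·(-5.632813)+1/4·(-0.382813)≈-1.099609; next y=-1/2·0.007813+1/4·(-1.099609)≈-0.278809
n=3: y≈-0.278809, sp=-2, e=sp−y≈-1.721191; I≈-7.354004, D=e−e_prev≈0.286621; u=1/2·(-1.721191)+0·(-7.354004)+1/4·0.286621≈-0.788940; next y=-1/2·(-0.278809)+1/4·(-0.788940)≈-0.057831
n=4: y≈-0.057831, sp=-2, e=sp−y≈-1.942169; I≈-9.296173, D=e−e_prev≈-0.220978; u=1/2·(-1.942169)+0·(-9.296173)+1/4·(-0.220978)≈-1.026329; next y=-1/2·(-0.057831)+1/4·(-1.026329)≈-0.227667
n=5: y≈-0.227667, sp=-2, e=sp−y≈-1.772333; I≈-11.068506, D=e−e_prev≈0.169836; u=1/2·(-1.772333)+0·(-11.068506)+1/4·0.169836≈-0.843708; next y=-1/2·(-0.227667)+1/4·(-0.843708)≈-0.097093
n=6: y≈-0.097093, sp=-2, e=sp−y≈-1.902907; I≈-12.971413, D=e−e_prev≈-0.130573; u=1/2·(-1.902907)+0·(-12.971413)+1/4·(-0.130573)≈-0.984097; next y=-1/2·(-0.097093)+1/4·(-0.984097)≈-0.197477

0 -2 -1.500 0.000
1 -2 -0.719 -0.375
2 -2 -1.100 0.008
3 -2 -0.789 -0.279
4 -2 -1.026 -0.058
5 -2 -0.844 -0.228
6 -2 -0.984 -0.097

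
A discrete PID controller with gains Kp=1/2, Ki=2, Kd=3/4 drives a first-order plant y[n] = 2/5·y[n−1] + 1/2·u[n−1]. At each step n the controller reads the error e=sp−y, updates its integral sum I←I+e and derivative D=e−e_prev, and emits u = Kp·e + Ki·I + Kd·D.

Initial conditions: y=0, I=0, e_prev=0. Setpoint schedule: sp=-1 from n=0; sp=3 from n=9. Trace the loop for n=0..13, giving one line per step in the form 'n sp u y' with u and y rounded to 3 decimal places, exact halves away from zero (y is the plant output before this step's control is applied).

(exact arithmetic carried between steps; '≈' marks a value shown rounded to 6 d.p. or computed from one; I and e_prev carry over from the previous line; the table rounds u and y to 3 d.p., halves away from zero)
n=0: y=0, sp=-1, e=sp−y=-1; I=-1, D=e−e_prev=-1; u=1/2·(-1)+2·(-1)+3/4·(-1)=-3.25; next y=2/5·0+1/2·(-3.25)=-1.625
n=1: y=-1.625, sp=-1, e=sp−y=0.625; I=-0.375, D=e−e_prev=1.625; u=1/2·0.625+2·(-0.375)+3/4·1.625=0.78125; next y=2/5·(-1.625)+1/2·0.78125=-0.259375
n=2: y=-0.259375, sp=-1, e=sp−y=-0.740625; I=-1.115625, D=e−e_prev=-1.365625; u=1/2·(-0.740625)+2·(-1.115625)+3/4·(-1.365625)≈-3.625781; next y=2/5·(-0.259375)+1/2·(-3.625781)≈-1.916641
n=3: y≈-1.916641, sp=-1, e=sp−y≈0.916641; I≈-0.198984, D=e−e_prev≈1.657266; u=1/2·0.916641+2·(-0.198984)+3/4·1.657266≈1.303301; next y=2/5·(-1.916641)+1/2·1.303301≈-0.115006
n=4: y≈-0.115006, sp=-1, e=sp−y≈-0.884994; I≈-1.083979, D=e−e_prev≈-1.801635; u=1/2·(-0.884994)+2·(-1.083979)+3/4·(-1.801635)≈-3.961680; next y=2/5·(-0.115006)+1/2·(-3.961680)≈-2.026842
n=5: y≈-2.026842, sp=-1, e=sp−y≈1.026842; I≈-0.057136, D=e−e_prev≈1.911837; u=1/2·1.026842+2·(-0.057136)+3/4·1.911837≈1.833026; next y=2/5·(-2.026842)+1/2·1.833026≈0.105776
n=6: y≈0.105776, sp=-1, e=sp−y≈-1.105776; I≈-1.162912, D=e−e_prev≈-2.132619; u=1/2·(-1.105776)+2·(-1.162912)+3/4·(-2.132619)≈-4.478177; next y=2/5·0.105776+1/2·(-4.478177)≈-2.196778
n=7: y≈-2.196778, sp=-1, e=sp−y≈1.196778; I≈0.033866, D=e−e_prev≈2.302554; u=1/2·1.196778+2·0.033866+3/4·2.302554≈2.393036; next y=2/5·(-2.196778)+1/2·2.393036≈0.317807
n=8: y≈0.317807, sp=-1, e=sp−y≈-1.317807; I≈-1.283941, D=e−e_prev≈-2.514585; u=1/2·(-1.317807)+2·(-1.283941)+3/4·(-2.514585)≈-5.112724; next y=2/5·0.317807+1/2·(-5.112724)≈-2.429239
n=9: y≈-2.429239, sp=3, e=sp−y≈5.429239; I≈4.145298, D=e−e_prev≈6.747046; u=1/2·5.429239+2·4.145298+3/4·6.747046≈16.065501; next y=2/5·(-2.429239)+1/2·16.065501≈7.061055
n=10: y≈7.061055, sp=3, e=sp−y≈-4.061055; I≈0.084244, D=e−e_prev≈-9.490294; u=1/2·(-4.061055)+2·0.084244+3/4·(-9.490294)≈-8.979761; next y=2/5·7.061055+1/2·(-8.979761)≈-1.665458
n=11: y≈-1.665458, sp=3, e=sp−y≈4.665458; I≈4.749702, D=e−e_prev≈8.726513; u=1/2·4.665458+2·4.749702+3/4·8.726513≈18.377018; next y=2/5·(-1.665458)+1/2·18.377018≈8.522326
n=12: y≈8.522326, sp=3, e=sp−y≈-5.522326; I≈-0.772624, D=e−e_prev≈-10.187784; u=1/2·(-5.522326)+2·(-0.772624)+3/4·(-10.187784)≈-11.947248; next y=2/5·8.522326+1/2·(-11.947248)≈-2.564694
n=13: y≈-2.564694, sp=3, e=sp−y≈5.564694; I≈4.792070, D=e−e_prev≈11.087019; u=1/2·5.564694+2·4.792070+3/4·11.087019≈20.681752; next y=2/5·(-2.564694)+1/2·20.681752≈9.314998

0 -1 -3.250 0.000
1 -1 0.781 -1.625
2 -1 -3.626 -0.259
3 -1 1.303 -1.917
4 -1 -3.962 -0.115
5 -1 1.833 -2.027
6 -1 -4.478 0.106
7 -1 2.393 -2.197
8 -1 -5.113 0.318
9 3 16.066 -2.429
10 3 -8.980 7.061
11 3 18.377 -1.665
12 3 -11.947 8.522
13 3 20.682 -2.565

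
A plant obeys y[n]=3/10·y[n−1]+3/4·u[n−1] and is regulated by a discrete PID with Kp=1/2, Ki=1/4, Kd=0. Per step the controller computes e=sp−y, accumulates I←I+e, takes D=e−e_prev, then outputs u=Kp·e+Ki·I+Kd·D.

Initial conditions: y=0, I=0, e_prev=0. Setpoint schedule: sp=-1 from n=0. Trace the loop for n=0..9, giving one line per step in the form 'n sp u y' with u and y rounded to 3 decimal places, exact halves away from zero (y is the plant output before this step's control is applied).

(exact arithmetic carried between steps; '≈' marks a value shown rounded to 6 d.p. or computed from one; I and e_prev carry over from the previous line; the table rounds u and y to 3 d.p., halves away from zero)
n=0: y=0, sp=-1, e=sp−y=-1; I=-1, D=e−e_prev=-1; u=1/2·(-1)+1/4·(-1)+0·(-1)=-0.75; next y=3/10·0+3/4·(-0.75)=-0.5625
n=1: y=-0.5625, sp=-1, e=sp−y=-0.4375; I=-1.4375, D=e−e_prev=0.5625; u=1/2·(-0.4375)+1/4·(-1.4375)+0·0.5625=-0.578125; next y=3/10·(-0.5625)+3/4·(-0.578125)≈-0.602344
n=2: y≈-0.602344, sp=-1, e=sp−y≈-0.397656; I≈-1.835156, D=e−e_prev≈0.039844; u=1/2·(-0.397656)+1/4·(-1.835156)+0·0.039844≈-0.657617; next y=3/10·(-0.602344)+3/4·(-0.657617)≈-0.673916
n=3: y≈-0.673916, sp=-1, e=sp−y≈-0.326084; I≈-2.161240, D=e−e_prev≈0.071572; u=1/2·(-0.326084)+1/4·(-2.161240)+0·0.071572≈-0.703352; next y=3/10·(-0.673916)+3/4·(-0.703352)≈-0.729689
n=4: y≈-0.729689, sp=-1, e=sp−y≈-0.270311; I≈-2.431551, D=e−e_prev≈0.055773; u=1/2·(-0.270311)+1/4·(-2.431551)+0·0.055773≈-0.743043; next y=3/10·(-0.729689)+3/4·(-0.743043)≈-0.776189
n=5: y≈-0.776189, sp=-1, e=sp−y≈-0.223811; I≈-2.655362, D=e−e_prev≈0.046500; u=1/2·(-0.223811)+1/4·(-2.655362)+0·0.046500≈-0.775746; next y=3/10·(-0.776189)+3/4·(-0.775746)≈-0.814666
n=6: y≈-0.814666, sp=-1, e=sp−y≈-0.185334; I≈-2.840696, D=e−e_prev≈0.038477; u=1/2·(-0.185334)+1/4·(-2.840696)+0·0.038477≈-0.802841; next y=3/10·(-0.814666)+3/4·(-0.802841)≈-0.846531
n=7: y≈-0.846531, sp=-1, e=sp−y≈-0.153469; I≈-2.994165, D=e−e_prev≈0.031864; u=1/2·(-0.153469)+1/4·(-2.994165)+0·0.031864≈-0.825276; next y=3/10·(-0.846531)+3/4·(-0.825276)≈-0.872916
n=8: y≈-0.872916, sp=-1, e=sp−y≈-0.127084; I≈-3.121249, D=e−e_prev≈0.026386; u=1/2·(-0.127084)+1/4·(-3.121249)+0·0.026386≈-0.843854; next y=3/10·(-0.872916)+3/4·(-0.843854)≈-0.894766
n=9: y≈-0.894766, sp=-1, e=sp−y≈-0.105234; I≈-3.226484, D=e−e_prev≈0.021849; u=1/2·(-0.105234)+1/4·(-3.226484)+0·0.021849≈-0.859238; next y=3/10·(-0.894766)+3/4·(-0.859238)≈-0.912858

0 -1 -0.750 0.000
1 -1 -0.578 -0.563
2 -1 -0.658 -0.602
3 -1 -0.703 -0.674
4 -1 -0.743 -0.730
5 -1 -0.776 -0.776
6 -1 -0.803 -0.815
7 -1 -0.825 -0.847
8 -1 -0.844 -0.873
9 -1 -0.859 -0.895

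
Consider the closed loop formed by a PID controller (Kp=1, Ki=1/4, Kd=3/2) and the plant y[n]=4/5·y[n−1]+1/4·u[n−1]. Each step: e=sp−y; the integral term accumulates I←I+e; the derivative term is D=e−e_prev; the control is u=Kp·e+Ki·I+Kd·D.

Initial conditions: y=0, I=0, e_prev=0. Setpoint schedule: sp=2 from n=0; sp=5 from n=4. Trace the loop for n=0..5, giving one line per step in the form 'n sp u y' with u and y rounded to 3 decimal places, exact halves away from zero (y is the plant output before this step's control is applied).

(exact arithmetic carried between steps; '≈' marks a value shown rounded to 6 d.p. or computed from one; I and e_prev carry over from the previous line; the table rounds u and y to 3 d.p., halves away from zero)
n=0: y=0, sp=2, e=sp−y=2; I=2, D=e−e_prev=2; u=1·2+1/4·2+3/2·2=5.5; next y=4/5·0+1/4·5.5=1.375
n=1: y=1.375, sp=2, e=sp−y=0.625; I=2.625, D=e−e_prev=-1.375; u=1·0.625+1/4·2.625+3/2·(-1.375)=-0.78125; next y=4/5·1.375+1/4·(-0.78125)≈0.904688
n=2: y≈0.904688, sp=2, e=sp−y≈1.095313; I≈3.720313, D=e−e_prev≈0.470313; u=1·1.095313+1/4·3.720313+3/2·0.470313≈2.730859; next y=4/5·0.904688+1/4·2.730859≈1.406465
n=3: y≈1.406465, sp=2, e=sp−y≈0.593535; I≈4.313848, D=e−e_prev≈-0.501777; u=1·0.593535+1/4·4.313848+3/2·(-0.501777)≈0.919331; next y=4/5·1.406465+1/4·0.919331≈1.355005
n=4: y≈1.355005, sp=5, e=sp−y≈3.644995; I≈7.958843, D=e−e_prev≈3.051460; u=1·3.644995+1/4·7.958843+3/2·3.051460≈10.211896; next y=4/5·1.355005+1/4·10.211896≈3.636978
n=5: y≈3.636978, sp=5, e=sp−y≈1.363022; I≈9.321865, D=e−e_prev≈-2.281973; u=1·1.363022+1/4·9.321865+3/2·(-2.281973)≈0.270529; next y=4/5·3.636978+1/4·0.270529≈2.977214

0 2 5.500 0.000
1 2 -0.781 1.375
2 2 2.731 0.905
3 2 0.919 1.406
4 5 10.212 1.355
5 5 0.271 3.637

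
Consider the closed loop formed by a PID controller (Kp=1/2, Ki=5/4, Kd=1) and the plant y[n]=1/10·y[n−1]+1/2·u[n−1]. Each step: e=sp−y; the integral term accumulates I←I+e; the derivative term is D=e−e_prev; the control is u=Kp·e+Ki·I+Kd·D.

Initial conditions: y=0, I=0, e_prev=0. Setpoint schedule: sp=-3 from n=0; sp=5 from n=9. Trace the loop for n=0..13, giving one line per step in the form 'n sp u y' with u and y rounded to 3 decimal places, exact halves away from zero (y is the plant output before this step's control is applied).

0 -3 -8.250 0.000
1 -3 2.344 -4.125
2 -3 -13.807 0.759
3 -3 7.242 -6.828
4 -3 -22.417 2.938
5 -3 18.022 -10.914
6 -3 -37.731 7.919
7 -3 38.934 -18.074
8 -3 -66.484 17.660
9 5 100.548 -31.476
10 5 -127.149 47.126
11 5 190.263 -58.862
12 5 -243.193 89.245
13 5 354.880 -112.672

(exact arithmetic carried between steps; '≈' marks a value shown rounded to 6 d.p. or computed from one; I and e_prev carry over from the previous line; the table rounds u and y to 3 d.p., halves away from zero)
n=0: y=0, sp=-3, e=sp−y=-3; I=-3, D=e−e_prev=-3; u=1/2·(-3)+5/4·(-3)+1·(-3)=-8.25; next y=1/10·0+1/2·(-8.25)=-4.125
n=1: y=-4.125, sp=-3, e=sp−y=1.125; I=-1.875, D=e−e_prev=4.125; u=1/2·1.125+5/4·(-1.875)+1·4.125=2.34375; next y=1/10·(-4.125)+1/2·2.34375=0.759375
n=2: y=0.759375, sp=-3, e=sp−y=-3.759375; I=-5.634375, D=e−e_prev=-4.884375; u=1/2·(-3.759375)+5/4·(-5.634375)+1·(-4.884375)≈-13.807031; next y=1/10·0.759375+1/2·(-13.807031)≈-6.827578
n=3: y≈-6.827578, sp=-3, e=sp−y≈3.827578; I≈-1.806797, D=e−e_prev≈7.586953; u=1/2·3.827578+5/4·(-1.806797)+1·7.586953≈7.242246; next y=1/10·(-6.827578)+1/2·7.242246≈2.938365
n=4: y≈2.938365, sp=-3, e=sp−y≈-5.938365; I≈-7.745162, D=e−e_prev≈-9.765943; u=1/2·(-5.938365)+5/4·(-7.745162)+1·(-9.765943)≈-22.416579; next y=1/10·2.938365+1/2·(-22.416579)≈-10.914453
n=5: y≈-10.914453, sp=-3, e=sp−y≈7.914453; I≈0.169291, D=e−e_prev≈13.852818; u=1/2·7.914453+5/4·0.169291+1·13.852818≈18.021658; next y=1/10·(-10.914453)+1/2·18.021658≈7.919384
n=6: y≈7.919384, sp=-3, e=sp−y≈-10.919384; I≈-10.750093, D=e−e_prev≈-18.833836; u=1/2·(-10.919384)+5/4·(-10.750093)+1·(-18.833836)≈-37.731144; next y=1/10·7.919384+1/2·(-37.731144)≈-18.073634
n=7: y≈-18.073634, sp=-3, e=sp−y≈15.073634; I≈4.323541, D=e−e_prev≈25.993017; u=1/2·15.073634+5/4·4.323541+1·25.993017≈38.934260; next y=1/10·(-18.073634)+1/2·38.934260≈17.659767
n=8: y≈17.659767, sp=-3, e=sp−y≈-20.659767; I≈-16.336226, D=e−e_prev≈-35.733401; u=1/2·(-20.659767)+5/4·(-16.336226)+1·(-35.733401)≈-66.483566; next y=1/10·17.659767+1/2·(-66.483566)≈-31.475807
n=9: y≈-31.475807, sp=5, e=sp−y≈36.475807; I≈20.139581, D=e−e_prev≈57.135573; u=1/2·36.475807+5/4·20.139581+1·57.135573≈100.547952; next y=1/10·(-31.475807)+1/2·100.547952≈47.126396
n=10: y≈47.126396, sp=5, e=sp−y≈-42.126396; I≈-21.986815, D=e−e_prev≈-78.602202; u=1/2·(-42.126396)+5/4·(-21.986815)+1·(-78.602202)≈-127.148919; next y=1/10·47.126396+1/2·(-127.148919)≈-58.861820
n=11: y≈-58.861820, sp=5, e=sp−y≈63.861820; I≈41.875005, D=e−e_prev≈105.988215; u=1/2·63.861820+5/4·41.875005+1·105.988215≈190.262881; next y=1/10·(-58.861820)+1/2·190.262881≈89.245259
n=12: y≈89.245259, sp=5, e=sp−y≈-84.245259; I≈-42.370254, D=e−e_prev≈-148.107078; u=1/2·(-84.245259)+5/4·(-42.370254)+1·(-148.107078)≈-243.192525; next y=1/10·89.245259+1/2·(-243.192525)≈-112.671737
n=13: y≈-112.671737, sp=5, e=sp−y≈117.671737; I≈75.301483, D=e−e_prev≈201.916995; u=1/2·117.671737+5/4·75.301483+1·201.916995≈354.879717; next y=1/10·(-112.671737)+1/2·354.879717≈166.172685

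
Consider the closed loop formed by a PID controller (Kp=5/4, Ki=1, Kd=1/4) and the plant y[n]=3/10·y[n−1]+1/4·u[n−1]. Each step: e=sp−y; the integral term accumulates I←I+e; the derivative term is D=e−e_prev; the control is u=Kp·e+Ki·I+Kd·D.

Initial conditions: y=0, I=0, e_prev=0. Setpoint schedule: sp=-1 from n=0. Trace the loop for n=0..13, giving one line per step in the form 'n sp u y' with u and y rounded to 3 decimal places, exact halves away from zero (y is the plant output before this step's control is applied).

0 -1 -2.500 0.000
1 -1 -1.688 -0.625
2 -1 -2.258 -0.609
3 -1 -2.300 -0.747
4 -1 -2.457 -0.799
5 -1 -2.534 -0.854
6 -1 -2.604 -0.890
7 -1 -2.653 -0.918
8 -1 -2.690 -0.939
9 -1 -2.718 -0.954
10 -1 -2.739 -0.966
11 -1 -2.754 -0.974
12 -1 -2.766 -0.981
13 -1 -2.774 -0.986

(exact arithmetic carried between steps; '≈' marks a value shown rounded to 6 d.p. or computed from one; I and e_prev carry over from the previous line; the table rounds u and y to 3 d.p., halves away from zero)
n=0: y=0, sp=-1, e=sp−y=-1; I=-1, D=e−e_prev=-1; u=5/4·(-1)+1·(-1)+1/4·(-1)=-2.5; next y=3/10·0+1/4·(-2.5)=-0.625
n=1: y=-0.625, sp=-1, e=sp−y=-0.375; I=-1.375, D=e−e_prev=0.625; u=5/4·(-0.375)+1·(-1.375)+1/4·0.625=-1.6875; next y=3/10·(-0.625)+1/4·(-1.6875)=-0.609375
n=2: y=-0.609375, sp=-1, e=sp−y=-0.390625; I=-1.765625, D=e−e_prev=-0.015625; u=5/4·(-0.390625)+1·(-1.765625)+1/4·(-0.015625)≈-2.257813; next y=3/10·(-0.609375)+1/4·(-2.257813)≈-0.747266
n=3: y≈-0.747266, sp=-1, e=sp−y≈-0.252734; I≈-2.018359, D=e−e_prev≈0.137891; u=5/4·(-0.252734)+1·(-2.018359)+1/4·0.137891≈-2.299805; next y=3/10·(-0.747266)+1/4·(-2.299805)≈-0.799131
n=4: y≈-0.799131, sp=-1, e=sp−y≈-0.200869; I≈-2.219229, D=e−e_prev≈0.051865; u=5/4·(-0.200869)+1·(-2.219229)+1/4·0.051865≈-2.457349; next y=3/10·(-0.799131)+1/4·(-2.457349)≈-0.854076
n=5: y≈-0.854076, sp=-1, e=sp−y≈-0.145924; I≈-2.365152, D=e−e_prev≈0.054946; u=5/4·(-0.145924)+1·(-2.365152)+1/4·0.054946≈-2.533820; next y=3/10·(-0.854076)+1/4·(-2.533820)≈-0.889678
n=6: y≈-0.889678, sp=-1, e=sp−y≈-0.110322; I≈-2.475474, D=e−e_prev≈0.035602; u=5/4·(-0.110322)+1·(-2.475474)+1/4·0.035602≈-2.604476; next y=3/10·(-0.889678)+1/4·(-2.604476)≈-0.918022
n=7: y≈-0.918022, sp=-1, e=sp−y≈-0.081978; I≈-2.557452, D=e−e_prev≈0.028344; u=5/4·(-0.081978)+1·(-2.557452)+1/4·0.028344≈-2.652837; next y=3/10·(-0.918022)+1/4·(-2.652837)≈-0.938616
n=8: y≈-0.938616, sp=-1, e=sp−y≈-0.061384; I≈-2.618836, D=e−e_prev≈0.020594; u=5/4·(-0.061384)+1·(-2.618836)+1/4·0.020594≈-2.690417; next y=3/10·(-0.938616)+1/4·(-2.690417)≈-0.954189
n=9: y≈-0.954189, sp=-1, e=sp−y≈-0.045811; I≈-2.664646, D=e−e_prev≈0.015573; u=5/4·(-0.045811)+1·(-2.664646)+1/4·0.015573≈-2.718017; next y=3/10·(-0.954189)+1/4·(-2.718017)≈-0.965761
n=10: y≈-0.965761, sp=-1, e=sp−y≈-0.034239; I≈-2.698886, D=e−e_prev≈0.011572; u=5/4·(-0.034239)+1·(-2.698886)+1/4·0.011572≈-2.738791; next y=3/10·(-0.965761)+1/4·(-2.738791)≈-0.974426
n=11: y≈-0.974426, sp=-1, e=sp−y≈-0.025574; I≈-2.724459, D=e−e_prev≈0.008665; u=5/4·(-0.025574)+1·(-2.724459)+1/4·0.008665≈-2.754260; next y=3/10·(-0.974426)+1/4·(-2.754260)≈-0.980893
n=12: y≈-0.980893, sp=-1, e=sp−y≈-0.019107; I≈-2.743566, D=e−e_prev≈0.006467; u=5/4·(-0.019107)+1·(-2.743566)+1/4·0.006467≈-2.765834; next y=3/10·(-0.980893)+1/4·(-2.765834)≈-0.985726
n=13: y≈-0.985726, sp=-1, e=sp−y≈-0.014274; I≈-2.757840, D=e−e_prev≈0.004833; u=5/4·(-0.014274)+1·(-2.757840)+1/4·0.004833≈-2.774474; next y=3/10·(-0.985726)+1/4·(-2.774474)≈-0.989336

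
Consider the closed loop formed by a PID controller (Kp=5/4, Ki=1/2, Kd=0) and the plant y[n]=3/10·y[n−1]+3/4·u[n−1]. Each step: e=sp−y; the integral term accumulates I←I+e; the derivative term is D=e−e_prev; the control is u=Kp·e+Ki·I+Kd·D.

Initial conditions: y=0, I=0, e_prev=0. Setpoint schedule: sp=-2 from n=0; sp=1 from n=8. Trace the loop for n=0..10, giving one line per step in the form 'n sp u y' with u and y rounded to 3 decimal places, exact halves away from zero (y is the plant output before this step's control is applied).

0 -2 -3.500 0.000
1 -2 0.094 -2.625
2 -2 -2.932 -0.717
3 -2 -0.604 -2.414
4 -2 -2.562 -1.177
5 -2 -1.053 -2.275
6 -2 -2.320 -1.472
7 -2 -1.342 -2.182
8 1 3.088 -1.661
9 1 -1.669 1.817
10 1 2.339 -0.707

(exact arithmetic carried between steps; '≈' marks a value shown rounded to 6 d.p. or computed from one; I and e_prev carry over from the previous line; the table rounds u and y to 3 d.p., halves away from zero)
n=0: y=0, sp=-2, e=sp−y=-2; I=-2, D=e−e_prev=-2; u=5/4·(-2)+1/2·(-2)+0·(-2)=-3.5; next y=3/10·0+3/4·(-3.5)=-2.625
n=1: y=-2.625, sp=-2, e=sp−y=0.625; I=-1.375, D=e−e_prev=2.625; u=5/4·0.625+1/2·(-1.375)+0·2.625=0.09375; next y=3/10·(-2.625)+3/4·0.09375≈-0.717188
n=2: y≈-0.717188, sp=-2, e=sp−y≈-1.282813; I≈-2.657813, D=e−e_prev≈-1.907813; u=5/4·(-1.282813)+1/2·(-2.657813)+0·(-1.907813)≈-2.932422; next y=3/10·(-0.717188)+3/4·(-2.932422)≈-2.414473
n=3: y≈-2.414473, sp=-2, e=sp−y≈0.414473; I≈-2.243340, D=e−e_prev≈1.697285; u=5/4·0.414473+1/2·(-2.243340)+0·1.697285≈-0.603579; next y=3/10·(-2.414473)+3/4·(-0.603579)≈-1.177026
n=4: y≈-1.177026, sp=-2, e=sp−y≈-0.822974; I≈-3.066314, D=e−e_prev≈-1.237447; u=5/4·(-0.822974)+1/2·(-3.066314)+0·(-1.237447)≈-2.561874; next y=3/10·(-1.177026)+3/4·(-2.561874)≈-2.274513
n=5: y≈-2.274513, sp=-2, e=sp−y≈0.274513; I≈-2.791800, D=e−e_prev≈1.097487; u=5/4·0.274513+1/2·(-2.791800)+0·1.097487≈-1.052758; next y=3/10·(-2.274513)+3/4·(-1.052758)≈-1.471923
n=6: y≈-1.471923, sp=-2, e=sp−y≈-0.528077; I≈-3.319877, D=e−e_prev≈-0.802591; u=5/4·(-0.528077)+1/2·(-3.319877)+0·(-0.802591)≈-2.320035; next y=3/10·(-1.471923)+3/4·(-2.320035)≈-2.181603
n=7: y≈-2.181603, sp=-2, e=sp−y≈0.181603; I≈-3.138274, D=e−e_prev≈0.709681; u=5/4·0.181603+1/2·(-3.138274)+0·0.709681≈-1.342133; next y=3/10·(-2.181603)+3/4·(-1.342133)≈-1.661081
n=8: y≈-1.661081, sp=1, e=sp−y≈2.661081; I≈-0.477193, D=e−e_prev≈2.479477; u=5/4·2.661081+1/2·(-0.477193)+0·2.479477≈3.087754; next y=3/10·(-1.661081)+3/4·3.087754≈1.817491
n=9: y≈1.817491, sp=1, e=sp−y≈-0.817491; I≈-1.294685, D=e−e_prev≈-3.478572; u=5/4·(-0.817491)+1/2·(-1.294685)+0·(-3.478572)≈-1.669207; next y=3/10·1.817491+3/4·(-1.669207)≈-0.706658
n=10: y≈-0.706658, sp=1, e=sp−y≈1.706658; I≈0.411973, D=e−e_prev≈2.524149; u=5/4·1.706658+1/2·0.411973+0·2.524149≈2.339308; next y=3/10·(-0.706658)+3/4·2.339308≈1.542484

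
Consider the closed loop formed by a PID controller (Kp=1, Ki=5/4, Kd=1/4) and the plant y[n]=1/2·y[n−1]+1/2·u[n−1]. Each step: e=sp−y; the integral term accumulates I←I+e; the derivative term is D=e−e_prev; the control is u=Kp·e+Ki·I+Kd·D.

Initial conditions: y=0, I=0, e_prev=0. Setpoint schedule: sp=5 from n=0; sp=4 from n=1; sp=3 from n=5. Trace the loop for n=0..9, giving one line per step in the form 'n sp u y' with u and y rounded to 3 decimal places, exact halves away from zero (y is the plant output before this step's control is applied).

0 5 12.500 0.000
1 4 -0.625 6.250
2 4 6.969 2.813
3 4 2.398 4.891
4 4 4.920 3.645
5 3 0.958 4.282
6 3 3.920 2.620
7 3 2.355 3.270
8 3 3.324 2.812
9 3 2.805 3.068

(exact arithmetic carried between steps; '≈' marks a value shown rounded to 6 d.p. or computed from one; I and e_prev carry over from the previous line; the table rounds u and y to 3 d.p., halves away from zero)
n=0: y=0, sp=5, e=sp−y=5; I=5, D=e−e_prev=5; u=1·5+5/4·5+1/4·5=12.5; next y=1/2·0+1/2·12.5=6.25
n=1: y=6.25, sp=4, e=sp−y=-2.25; I=2.75, D=e−e_prev=-7.25; u=1·(-2.25)+5/4·2.75+1/4·(-7.25)=-0.625; next y=1/2·6.25+1/2·(-0.625)=2.8125
n=2: y=2.8125, sp=4, e=sp−y=1.1875; I=3.9375, D=e−e_prev=3.4375; u=1·1.1875+5/4·3.9375+1/4·3.4375=6.96875; next y=1/2·2.8125+1/2·6.96875=4.890625
n=3: y=4.890625, sp=4, e=sp−y=-0.890625; I=3.046875, D=e−e_prev=-2.078125; u=1·(-0.890625)+5/4·3.046875+1/4·(-2.078125)≈2.398438; next y=1/2·4.890625+1/2·2.398438≈3.644531
n=4: y≈3.644531, sp=4, e=sp−y≈0.355469; I≈3.402344, D=e−e_prev≈1.246094; u=1·0.355469+5/4·3.402344+1/4·1.246094≈4.919922; next y=1/2·3.644531+1/2·4.919922≈4.282227
n=5: y≈4.282227, sp=3, e=sp−y≈-1.282227; I≈2.120117, D=e−e_prev≈-1.637695; u=1·(-1.282227)+5/4·2.120117+1/4·(-1.637695)≈0.958496; next y=1/2·4.282227+1/2·0.958496≈2.620361
n=6: y≈2.620361, sp=3, e=sp−y≈0.379639; I≈2.499756, D=e−e_prev≈1.661865; u=1·0.379639+5/4·2.499756+1/4·1.661865≈3.919800; next y=1/2·2.620361+1/2·3.919800≈3.270081
n=7: y≈3.270081, sp=3, e=sp−y≈-0.270081; I≈2.229675, D=e−e_prev≈-0.649719; u=1·(-0.270081)+5/4·2.229675+1/4·(-0.649719)≈2.354584; next y=1/2·3.270081+1/2·2.354584≈2.812332
n=8: y≈2.812332, sp=3, e=sp−y≈0.187668; I≈2.417343, D=e−e_prev≈0.457748; u=1·0.187668+5/4·2.417343+1/4·0.457748≈3.323784; next y=1/2·2.812332+1/2·3.323784≈3.068058
n=9: y≈3.068058, sp=3, e=sp−y≈-0.068058; I≈2.349285, D=e−e_prev≈-0.255726; u=1·(-0.068058)+5/4·2.349285+1/4·(-0.255726)≈2.804617; next y=1/2·3.068058+1/2·2.804617≈2.936337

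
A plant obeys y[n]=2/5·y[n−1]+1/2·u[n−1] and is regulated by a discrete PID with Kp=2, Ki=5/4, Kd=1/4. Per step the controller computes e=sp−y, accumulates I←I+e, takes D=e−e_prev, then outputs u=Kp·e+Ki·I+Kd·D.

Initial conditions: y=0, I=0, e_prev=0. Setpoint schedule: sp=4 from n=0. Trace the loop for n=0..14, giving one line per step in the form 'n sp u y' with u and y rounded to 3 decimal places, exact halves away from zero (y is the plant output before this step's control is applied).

(exact arithmetic carried between steps; '≈' marks a value shown rounded to 6 d.p. or computed from one; I and e_prev carry over from the previous line; the table rounds u and y to 3 d.p., halves away from zero)
n=0: y=0, sp=4, e=sp−y=4; I=4, D=e−e_prev=4; u=2·4+5/4·4+1/4·4=14; next y=2/5·0+1/2·14=7
n=1: y=7, sp=4, e=sp−y=-3; I=1, D=e−e_prev=-7; u=2·(-3)+5/4·1+1/4·(-7)=-6.5; next y=2/5·7+1/2·(-6.5)=-0.45
n=2: y=-0.45, sp=4, e=sp−y=4.45; I=5.45, D=e−e_prev=7.45; u=2·4.45+5/4·5.45+1/4·7.45=17.575; next y=2/5·(-0.45)+1/2·17.575=8.6075
n=3: y=8.6075, sp=4, e=sp−y=-4.6075; I=0.8425, D=e−e_prev=-9.0575; u=2·(-4.6075)+5/4·0.8425+1/4·(-9.0575)=-10.42625; next y=2/5·8.6075+1/2·(-10.42625)=-1.770125
n=4: y=-1.770125, sp=4, e=sp−y=5.770125; I=6.612625, D=e−e_prev=10.377625; u=2·5.770125+5/4·6.612625+1/4·10.377625≈22.400438; next y=2/5·(-1.770125)+1/2·22.400438≈10.492169
n=5: y≈10.492169, sp=4, e=sp−y≈-6.492169; I≈0.120456, D=e−e_prev≈-12.262294; u=2·(-6.492169)+5/4·0.120456+1/4·(-12.262294)≈-15.899341; next y=2/5·10.492169+1/2·(-15.899341)≈-3.752803
n=6: y≈-3.752803, sp=4, e=sp−y≈7.752803; I≈7.873259, D=e−e_prev≈14.244972; u=2·7.752803+5/4·7.873259+1/4·14.244972≈28.908422; next y=2/5·(-3.752803)+1/2·28.908422≈12.953090
n=7: y≈12.953090, sp=4, e=sp−y≈-8.953090; I≈-1.079831, D=e−e_prev≈-16.705893; u=2·(-8.953090)+5/4·(-1.079831)+1/4·(-16.705893)≈-23.432442; next y=2/5·12.953090+1/2·(-23.432442)≈-6.534985
n=8: y≈-6.534985, sp=4, e=sp−y≈10.534985; I≈9.455154, D=e−e_prev≈19.488075; u=2·10.534985+5/4·9.455154+1/4·19.488075≈37.760931; next y=2/5·(-6.534985)+1/2·37.760931≈16.266472
n=9: y≈16.266472, sp=4, e=sp−y≈-12.266472; I≈-2.811318, D=e−e_prev≈-22.801457; u=2·(-12.266472)+5/4·(-2.811318)+1/4·(-22.801457)≈-33.747454; next y=2/5·16.266472+1/2·(-33.747454)≈-10.367139
n=10: y≈-10.367139, sp=4, e=sp−y≈14.367139; I≈11.555821, D=e−e_prev≈26.633610; u=2·14.367139+5/4·11.555821+1/4·26.633610≈49.837456; next y=2/5·(-10.367139)+1/2·49.837456≈20.771873
n=11: y≈20.771873, sp=4, e=sp−y≈-16.771873; I≈-5.216052, D=e−e_prev≈-31.139011; u=2·(-16.771873)+5/4·(-5.216052)+1/4·(-31.139011)≈-47.848562; next y=2/5·20.771873+1/2·(-47.848562)≈-15.615532
n=12: y≈-15.615532, sp=4, e=sp−y≈19.615532; I≈14.399481, D=e−e_prev≈36.387405; u=2·19.615532+5/4·14.399481+1/4·36.387405≈66.327266; next y=2/5·(-15.615532)+1/2·66.327266≈26.917420
n=13: y≈26.917420, sp=4, e=sp−y≈-22.917420; I≈-8.517940, D=e−e_prev≈-42.532952; u=2·(-22.917420)+5/4·(-8.517940)+1/4·(-42.532952)≈-67.115503; next y=2/5·26.917420+1/2·(-67.115503)≈-22.790783
n=14: y≈-22.790783, sp=4, e=sp−y≈26.790783; I≈18.272844, D=e−e_prev≈49.708204; u=2·26.790783+5/4·18.272844+1/4·49.708204≈88.849673; next y=2/5·(-22.790783)+1/2·88.849673≈35.308523

0 4 14.000 0.000
1 4 -6.500 7.000
2 4 17.575 -0.450
3 4 -10.426 8.608
4 4 22.400 -1.770
5 4 -15.899 10.492
6 4 28.908 -3.753
7 4 -23.432 12.953
8 4 37.761 -6.535
9 4 -33.747 16.266
10 4 49.837 -10.367
11 4 -47.849 20.772
12 4 66.327 -15.616
13 4 -67.116 26.917
14 4 88.850 -22.791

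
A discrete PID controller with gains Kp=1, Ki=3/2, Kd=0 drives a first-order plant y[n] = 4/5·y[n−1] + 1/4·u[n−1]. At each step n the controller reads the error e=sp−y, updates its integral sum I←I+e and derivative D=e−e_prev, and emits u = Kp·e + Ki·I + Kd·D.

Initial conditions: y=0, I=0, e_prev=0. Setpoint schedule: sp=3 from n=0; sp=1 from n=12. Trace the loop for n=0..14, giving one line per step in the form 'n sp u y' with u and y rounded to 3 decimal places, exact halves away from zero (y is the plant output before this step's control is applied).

0 3 7.500 0.000
1 3 7.313 1.875
2 3 5.367 3.328
3 3 3.185 4.004
4 3 1.690 4.000
5 3 1.134 3.622
6 3 1.303 3.181
7 3 1.807 2.871
8 3 2.307 2.748
9 3 2.617 2.776
10 3 2.706 2.875
11 3 2.640 2.976
12 1 -2.486 3.041
13 1 -2.473 1.811
14 1 -1.239 0.831

(exact arithmetic carried between steps; '≈' marks a value shown rounded to 6 d.p. or computed from one; I and e_prev carry over from the previous line; the table rounds u and y to 3 d.p., halves away from zero)
n=0: y=0, sp=3, e=sp−y=3; I=3, D=e−e_prev=3; u=1·3+3/2·3+0·3=7.5; next y=4/5·0+1/4·7.5=1.875
n=1: y=1.875, sp=3, e=sp−y=1.125; I=4.125, D=e−e_prev=-1.875; u=1·1.125+3/2·4.125+0·(-1.875)=7.3125; next y=4/5·1.875+1/4·7.3125=3.328125
n=2: y=3.328125, sp=3, e=sp−y=-0.328125; I=3.796875, D=e−e_prev=-1.453125; u=1·(-0.328125)+3/2·3.796875+0·(-1.453125)≈5.367188; next y=4/5·3.328125+1/4·5.367188≈4.004297
n=3: y≈4.004297, sp=3, e=sp−y≈-1.004297; I≈2.792578, D=e−e_prev≈-0.676172; u=1·(-1.004297)+3/2·2.792578+0·(-0.676172)≈3.184570; next y=4/5·4.004297+1/4·3.184570≈3.999580
n=4: y≈3.999580, sp=3, e=sp−y≈-0.999580; I≈1.792998, D=e−e_prev≈0.004717; u=1·(-0.999580)+3/2·1.792998+0·0.004717≈1.689917; next y=4/5·3.999580+1/4·1.689917≈3.622143
n=5: y≈3.622143, sp=3, e=sp−y≈-0.622143; I≈1.170855, D=e−e_prev≈0.377437; u=1·(-0.622143)+3/2·1.170855+0·0.377437≈1.134139; next y=4/5·3.622143+1/4·1.134139≈3.181249
n=6: y≈3.181249, sp=3, e=sp−y≈-0.181249; I≈0.989605, D=e−e_prev≈0.440894; u=1·(-0.181249)+3/2·0.989605+0·0.440894≈1.303159; next y=4/5·3.181249+1/4·1.303159≈2.870789
n=7: y≈2.870789, sp=3, e=sp−y≈0.129211; I≈1.118816, D=e−e_prev≈0.310460; u=1·0.129211+3/2·1.118816+0·0.310460≈1.807435; next y=4/5·2.870789+1/4·1.807435≈2.748490
n=8: y≈2.748490, sp=3, e=sp−y≈0.251510; I≈1.370326, D=e−e_prev≈0.122299; u=1·0.251510+3/2·1.370326+0·0.122299≈2.306999; next y=4/5·2.748490+1/4·2.306999≈2.775542
n=9: y≈2.775542, sp=3, e=sp−y≈0.224458; I≈1.594784, D=e−e_prev≈-0.027052; u=1·0.224458+3/2·1.594784+0·(-0.027052)≈2.616635; next y=4/5·2.775542+1/4·2.616635≈2.874592
n=10: y≈2.874592, sp=3, e=sp−y≈0.125408; I≈1.720192, D=e−e_prev≈-0.099050; u=1·0.125408+3/2·1.720192+0·(-0.099050)≈2.705696; next y=4/5·2.874592+1/4·2.705696≈2.976098
n=11: y≈2.976098, sp=3, e=sp−y≈0.023902; I≈1.744094, D=e−e_prev≈-0.101506; u=1·0.023902+3/2·1.744094+0·(-0.101506)≈2.640044; next y=4/5·2.976098+1/4·2.640044≈3.040889
n=12: y≈3.040889, sp=1, e=sp−y≈-2.040889; I≈-0.296795, D=e−e_prev≈-2.064791; u=1·(-2.040889)+3/2·(-0.296795)+0·(-2.064791)≈-2.486081; next y=4/5·3.040889+1/4·(-2.486081)≈1.811191
n=13: y≈1.811191, sp=1, e=sp−y≈-0.811191; I≈-1.107986, D=e−e_prev≈1.229698; u=1·(-0.811191)+3/2·(-1.107986)+0·1.229698≈-2.473170; next y=4/5·1.811191+1/4·(-2.473170)≈0.830660
n=14: y≈0.830660, sp=1, e=sp−y≈0.169340; I≈-0.938646, D=e−e_prev≈0.980531; u=1·0.169340+3/2·(-0.938646)+0·0.980531≈-1.238630; next y=4/5·0.830660+1/4·(-1.238630)≈0.354871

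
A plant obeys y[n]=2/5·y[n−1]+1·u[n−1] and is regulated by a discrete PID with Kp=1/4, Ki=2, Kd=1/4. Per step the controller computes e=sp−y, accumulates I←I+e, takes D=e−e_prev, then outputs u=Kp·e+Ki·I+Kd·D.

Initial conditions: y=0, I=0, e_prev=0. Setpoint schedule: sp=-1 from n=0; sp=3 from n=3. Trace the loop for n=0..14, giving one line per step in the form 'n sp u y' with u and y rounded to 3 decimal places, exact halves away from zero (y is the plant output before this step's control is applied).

(exact arithmetic carried between steps; '≈' marks a value shown rounded to 6 d.p. or computed from one; I and e_prev carry over from the previous line; the table rounds u and y to 3 d.p., halves away from zero)
n=0: y=0, sp=-1, e=sp−y=-1; I=-1, D=e−e_prev=-1; u=1/4·(-1)+2·(-1)+1/4·(-1)=-2.5; next y=2/5·0+1·(-2.5)=-2.5
n=1: y=-2.5, sp=-1, e=sp−y=1.5; I=0.5, D=e−e_prev=2.5; u=1/4·1.5+2·0.5+1/4·2.5=2; next y=2/5·(-2.5)+1·2=1
n=2: y=1, sp=-1, e=sp−y=-2; I=-1.5, D=e−e_prev=-3.5; u=1/4·(-2)+2·(-1.5)+1/4·(-3.5)=-4.375; next y=2/5·1+1·(-4.375)=-3.975
n=3: y=-3.975, sp=3, e=sp−y=6.975; I=5.475, D=e−e_prev=8.975; u=1/4·6.975+2·5.475+1/4·8.975=14.9375; next y=2/5·(-3.975)+1·14.9375=13.3475
n=4: y=13.3475, sp=3, e=sp−y=-10.3475; I=-4.8725, D=e−e_prev=-17.3225; u=1/4·(-10.3475)+2·(-4.8725)+1/4·(-17.3225)=-16.6625; next y=2/5·13.3475+1·(-16.6625)=-11.3235
n=5: y=-11.3235, sp=3, e=sp−y=14.3235; I=9.451, D=e−e_prev=24.671; u=1/4·14.3235+2·9.451+1/4·24.671=28.650625; next y=2/5·(-11.3235)+1·28.650625=24.121225
n=6: y=24.121225, sp=3, e=sp−y=-21.121225; I=-11.670225, D=e−e_prev=-35.444725; u=1/4·(-21.121225)+2·(-11.670225)+1/4·(-35.444725)≈-37.481938; next y=2/5·24.121225+1·(-37.481938)≈-27.833448
n=7: y≈-27.833448, sp=3, e=sp−y≈30.833448; I≈19.163223, D=e−e_prev≈51.954673; u=1/4·30.833448+2·19.163223+1/4·51.954673≈59.023475; next y=2/5·(-27.833448)+1·59.023475≈47.890096
n=8: y=47.890096, sp=3, e=sp−y=-44.890096; I≈-25.726874, D=e−e_prev≈-75.723544; u=1/4·(-44.890096)+2·(-25.726874)+1/4·(-75.723544)≈-81.607157; next y=2/5·47.890096+1·(-81.607157)≈-62.451118
n=9: y≈-62.451118, sp=3, e=sp−y≈65.451118; I≈39.724245, D=e−e_prev≈110.341214; u=1/4·65.451118+2·39.724245+1/4·110.341214≈123.396573; next y=2/5·(-62.451118)+1·123.396573≈98.416126
n=10: y≈98.416126, sp=3, e=sp−y≈-95.416126; I≈-55.691881, D=e−e_prev≈-160.867244; u=1/4·(-95.416126)+2·(-55.691881)+1/4·(-160.867244)≈-175.454604; next y=2/5·98.416126+1·(-175.454604)≈-136.088154
n=11: y≈-136.088154, sp=3, e=sp−y≈139.088154; I≈83.396273, D=e−e_prev≈234.504280; u=1/4·139.088154+2·83.396273+1/4·234.504280≈260.190654; next y=2/5·(-136.088154)+1·260.190654≈205.755393
n=12: y≈205.755393, sp=3, e=sp−y≈-202.755393; I≈-119.359120, D=e−e_prev≈-341.843547; u=1/4·(-202.755393)+2·(-119.359120)+1/4·(-341.843547)≈-374.867975; next y=2/5·205.755393+1·(-374.867975)≈-292.565817
n=13: y≈-292.565817, sp=3, e=sp−y≈295.565817; I≈176.206698, D=e−e_prev≈498.321210; u=1/4·295.565817+2·176.206698+1/4·498.321210≈550.885152; next y=2/5·(-292.565817)+1·550.885152≈433.858825
n=14: y≈433.858825, sp=3, e=sp−y≈-430.858825; I≈-254.652128, D=e−e_prev≈-726.424643; u=1/4·(-430.858825)+2·(-254.652128)+1/4·(-726.424643)≈-798.625122; next y=2/5·433.858825+1·(-798.625122)≈-625.081592

0 -1 -2.500 0.000
1 -1 2.000 -2.500
2 -1 -4.375 1.000
3 3 14.938 -3.975
4 3 -16.663 13.348
5 3 28.651 -11.324
6 3 -37.482 24.121
7 3 59.023 -27.833
8 3 -81.607 47.890
9 3 123.397 -62.451
10 3 -175.455 98.416
11 3 260.191 -136.088
12 3 -374.868 205.755
13 3 550.885 -292.566
14 3 -798.625 433.859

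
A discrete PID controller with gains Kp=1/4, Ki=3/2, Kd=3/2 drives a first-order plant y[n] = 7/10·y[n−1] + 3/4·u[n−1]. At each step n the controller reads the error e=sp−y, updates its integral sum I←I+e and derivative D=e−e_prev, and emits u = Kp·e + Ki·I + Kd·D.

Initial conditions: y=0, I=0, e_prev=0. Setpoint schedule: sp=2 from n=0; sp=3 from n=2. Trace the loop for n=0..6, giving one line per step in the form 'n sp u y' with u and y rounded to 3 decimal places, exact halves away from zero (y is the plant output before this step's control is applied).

0 2 6.500 0.000
1 2 -9.344 4.875
2 3 24.435 -3.595
3 3 -42.943 15.809
4 3 87.038 -21.141
5 3 -164.943 50.480
6 3 322.534 -88.371

(exact arithmetic carried between steps; '≈' marks a value shown rounded to 6 d.p. or computed from one; I and e_prev carry over from the previous line; the table rounds u and y to 3 d.p., halves away from zero)
n=0: y=0, sp=2, e=sp−y=2; I=2, D=e−e_prev=2; u=1/4·2+3/2·2+3/2·2=6.5; next y=7/10·0+3/4·6.5=4.875
n=1: y=4.875, sp=2, e=sp−y=-2.875; I=-0.875, D=e−e_prev=-4.875; u=1/4·(-2.875)+3/2·(-0.875)+3/2·(-4.875)=-9.34375; next y=7/10·4.875+3/4·(-9.34375)≈-3.595313
n=2: y≈-3.595313, sp=3, e=sp−y≈6.595313; I≈5.720313, D=e−e_prev≈9.470313; u=1/4·6.595313+3/2·5.720313+3/2·9.470313≈24.434766; next y=7/10·(-3.595313)+3/4·24.434766≈15.809355
n=3: y≈15.809355, sp=3, e=sp−y≈-12.809355; I≈-7.089043, D=e−e_prev≈-19.404668; u=1/4·(-12.809355)+3/2·(-7.089043)+3/2·(-19.404668)≈-42.942905; next y=7/10·15.809355+3/4·(-42.942905)≈-21.140630
n=4: y≈-21.140630, sp=3, e=sp−y≈24.140630; I≈17.051587, D=e−e_prev≈36.949986; u=1/4·24.140630+3/2·17.051587+3/2·36.949986≈87.037517; next y=7/10·(-21.140630)+3/4·87.037517≈50.479696
n=5: y≈50.479696, sp=3, e=sp−y≈-47.479696; I≈-30.428109, D=e−e_prev≈-71.620327; u=1/4·(-47.479696)+3/2·(-30.428109)+3/2·(-71.620327)≈-164.942578; next y=7/10·50.479696+3/4·(-164.942578)≈-88.371146
n=6: y≈-88.371146, sp=3, e=sp−y≈91.371146; I≈60.943037, D=e−e_prev≈138.850842; u=1/4·91.371146+3/2·60.943037+3/2·138.850842≈322.533605; next y=7/10·(-88.371146)+3/4·322.533605≈180.040401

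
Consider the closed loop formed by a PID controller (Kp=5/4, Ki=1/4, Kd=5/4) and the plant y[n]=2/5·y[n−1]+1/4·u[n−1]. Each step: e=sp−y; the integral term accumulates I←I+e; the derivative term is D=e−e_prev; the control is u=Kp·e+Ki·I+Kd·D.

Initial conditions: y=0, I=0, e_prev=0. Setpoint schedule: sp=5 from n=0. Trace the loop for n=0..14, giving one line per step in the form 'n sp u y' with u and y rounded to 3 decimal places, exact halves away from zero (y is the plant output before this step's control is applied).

(exact arithmetic carried between steps; '≈' marks a value shown rounded to 6 d.p. or computed from one; I and e_prev carry over from the previous line; the table rounds u and y to 3 d.p., halves away from zero)
n=0: y=0, sp=5, e=sp−y=5; I=5, D=e−e_prev=5; u=5/4·5+1/4·5+5/4·5=13.75; next y=2/5·0+1/4·13.75=3.4375
n=1: y=3.4375, sp=5, e=sp−y=1.5625; I=6.5625, D=e−e_prev=-3.4375; u=5/4·1.5625+1/4·6.5625+5/4·(-3.4375)=-0.703125; next y=2/5·3.4375+1/4·(-0.703125)≈1.199219
n=2: y≈1.199219, sp=5, e=sp−y≈3.800781; I≈10.363281, D=e−e_prev≈2.238281; u=5/4·3.800781+1/4·10.363281+5/4·2.238281≈10.139648; next y=2/5·1.199219+1/4·10.139648≈3.014600
n=3: y≈3.014600, sp=5, e=sp−y≈1.985400; I≈12.348682, D=e−e_prev≈-1.815381; u=5/4·1.985400+1/4·12.348682+5/4·(-1.815381)≈3.299695; next y=2/5·3.014600+1/4·3.299695≈2.030764
n=4: y≈2.030764, sp=5, e=sp−y≈2.969236; I≈15.317918, D=e−e_prev≈0.983836; u=5/4·2.969236+1/4·15.317918+5/4·0.983836≈8.770820; next y=2/5·2.030764+1/4·8.770820≈3.005010
n=5: y≈3.005010, sp=5, e=sp−y≈1.994990; I≈17.312908, D=e−e_prev≈-0.974247; u=5/4·1.994990+1/4·17.312908+5/4·(-0.974247)≈5.604155; next y=2/5·3.005010+1/4·5.604155≈2.603043
n=6: y≈2.603043, sp=5, e=sp−y≈2.396957; I≈19.709865, D=e−e_prev≈0.401967; u=5/4·2.396957+1/4·19.709865+5/4·0.401967≈8.426122; next y=2/5·2.603043+1/4·8.426122≈3.147748
n=7: y≈3.147748, sp=5, e=sp−y≈1.852252; I≈21.562117, D=e−e_prev≈-0.544705; u=5/4·1.852252+1/4·21.562117+5/4·(-0.544705)≈7.024964; next y=2/5·3.147748+1/4·7.024964≈3.015340
n=8: y≈3.015340, sp=5, e=sp−y≈1.984660; I≈23.546777, D=e−e_prev≈0.132408; u=5/4·1.984660+1/4·23.546777+5/4·0.132408≈8.533029; next y=2/5·3.015340+1/4·8.533029≈3.339393
n=9: y≈3.339393, sp=5, e=sp−y≈1.660607; I≈25.207384, D=e−e_prev≈-0.324053; u=5/4·1.660607+1/4·25.207384+5/4·(-0.324053)≈7.972538; next y=2/5·3.339393+1/4·7.972538≈3.328892
n=10: y≈3.328892, sp=5, e=sp−y≈1.671108; I≈26.878492, D=e−e_prev≈0.010501; u=5/4·1.671108+1/4·26.878492+5/4·0.010501≈8.821635; next y=2/5·3.328892+1/4·8.821635≈3.536965
n=11: y≈3.536965, sp=5, e=sp−y≈1.463035; I≈28.341527, D=e−e_prev≈-0.208074; u=5/4·1.463035+1/4·28.341527+5/4·(-0.208074)≈8.654083; next y=2/5·3.536965+1/4·8.654083≈3.578307
n=12: y≈3.578307, sp=5, e=sp−y≈1.421693; I≈29.763220, D=e−e_prev≈-0.041341; u=5/4·1.421693+1/4·29.763220+5/4·(-0.041341)≈9.166245; next y=2/5·3.578307+1/4·9.166245≈3.722884
n=13: y≈3.722884, sp=5, e=sp−y≈1.277116; I≈31.040336, D=e−e_prev≈-0.144577; u=5/4·1.277116+1/4·31.040336+5/4·(-0.144577)≈9.175758; next y=2/5·3.722884+1/4·9.175758≈3.783093
n=14: y≈3.783093, sp=5, e=sp−y≈1.216907; I≈32.257243, D=e−e_prev≈-0.060209; u=5/4·1.216907+1/4·32.257243+5/4·(-0.060209)≈9.510183; next y=2/5·3.783093+1/4·9.510183≈3.890783

0 5 13.750 0.000
1 5 -0.703 3.438
2 5 10.140 1.199
3 5 3.300 3.015
4 5 8.771 2.031
5 5 5.604 3.005
6 5 8.426 2.603
7 5 7.025 3.148
8 5 8.533 3.015
9 5 7.973 3.339
10 5 8.822 3.329
11 5 8.654 3.537
12 5 9.166 3.578
13 5 9.176 3.723
14 5 9.510 3.783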